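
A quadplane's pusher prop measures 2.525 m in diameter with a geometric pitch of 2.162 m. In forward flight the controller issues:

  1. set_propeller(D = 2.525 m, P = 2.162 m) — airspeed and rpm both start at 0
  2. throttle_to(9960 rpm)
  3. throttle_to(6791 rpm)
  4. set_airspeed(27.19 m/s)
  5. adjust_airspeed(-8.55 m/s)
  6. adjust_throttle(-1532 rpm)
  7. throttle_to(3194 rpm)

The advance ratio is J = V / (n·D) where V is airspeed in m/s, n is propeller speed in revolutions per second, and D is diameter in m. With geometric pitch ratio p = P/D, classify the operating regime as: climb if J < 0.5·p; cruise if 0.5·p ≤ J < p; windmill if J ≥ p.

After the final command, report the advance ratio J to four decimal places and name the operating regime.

set_propeller: D = 2.525 m, P = 2.162 m (p = P/D = 0.856238); state ← (V=0, rpm=0)
throttle_to(9960): rpm ← 9960
throttle_to(6791): rpm ← 6791
set_airspeed(27.19): V ← 27.19 m/s
adjust_airspeed(-8.55): V ← 27.19 -8.55 = 18.64 m/s
adjust_throttle(-1532): rpm ← 6791 -1532 = 5259
throttle_to(3194): rpm ← 3194
final state: V = 18.64 m/s, rpm = 3194 → n = rpm/60 = 53.233333 rev/s
J = V / (n·D) = 18.64 / (53.233333 × 2.525) = 0.138676
regime bands: climb J<0.4281 | cruise [0.4281, 0.8562) | windmill J≥0.8562
J = 0.1387 → climb

J = 0.1387, regime = climb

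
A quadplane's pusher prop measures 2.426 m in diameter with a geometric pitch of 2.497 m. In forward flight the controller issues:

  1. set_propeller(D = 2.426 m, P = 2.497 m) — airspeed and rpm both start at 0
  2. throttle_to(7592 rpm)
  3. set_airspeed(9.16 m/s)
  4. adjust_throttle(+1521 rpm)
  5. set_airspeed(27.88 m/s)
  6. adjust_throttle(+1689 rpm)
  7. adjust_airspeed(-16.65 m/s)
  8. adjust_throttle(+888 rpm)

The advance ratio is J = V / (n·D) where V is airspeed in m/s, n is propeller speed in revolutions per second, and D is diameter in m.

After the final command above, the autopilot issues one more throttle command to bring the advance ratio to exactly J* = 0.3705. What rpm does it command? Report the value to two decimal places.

set_propeller: D = 2.426 m, P = 2.497 m (p = P/D = 1.029266); state ← (V=0, rpm=0)
throttle_to(7592): rpm ← 7592
set_airspeed(9.16): V ← 9.16 m/s
adjust_throttle(+1521): rpm ← 7592 +1521 = 9113
set_airspeed(27.88): V ← 27.88 m/s
adjust_throttle(+1689): rpm ← 9113 +1689 = 10802
adjust_airspeed(-16.65): V ← 27.88 -16.65 = 11.23 m/s
adjust_throttle(+888): rpm ← 10802 +888 = 11690
final state: V = 11.23 m/s, rpm = 11690 → n = rpm/60 = 194.833333 rev/s
target J* = 0.3705; solve J* = V/(n·D) for n: n = V/(J*·D) = 11.23/(0.3705 × 2.426) = 12.493978 rev/s
rpm = 60·n = 749.638698

rpm = 749.64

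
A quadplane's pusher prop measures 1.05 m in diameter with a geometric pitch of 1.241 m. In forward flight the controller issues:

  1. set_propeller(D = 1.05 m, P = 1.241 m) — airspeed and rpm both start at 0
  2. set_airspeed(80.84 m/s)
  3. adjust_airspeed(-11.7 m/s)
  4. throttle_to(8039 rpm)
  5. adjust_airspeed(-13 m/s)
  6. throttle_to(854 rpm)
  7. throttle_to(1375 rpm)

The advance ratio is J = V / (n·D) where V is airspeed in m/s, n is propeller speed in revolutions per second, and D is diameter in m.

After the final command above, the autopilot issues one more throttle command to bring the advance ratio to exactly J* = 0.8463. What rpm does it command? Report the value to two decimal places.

set_propeller: D = 1.05 m, P = 1.241 m (p = P/D = 1.181905); state ← (V=0, rpm=0)
set_airspeed(80.84): V ← 80.84 m/s
adjust_airspeed(-11.7): V ← 80.84 -11.7 = 69.14 m/s
throttle_to(8039): rpm ← 8039
adjust_airspeed(-13): V ← 69.14 -13 = 56.14 m/s
throttle_to(854): rpm ← 854
throttle_to(1375): rpm ← 1375
final state: V = 56.14 m/s, rpm = 1375 → n = rpm/60 = 22.916667 rev/s
target J* = 0.8463; solve J* = V/(n·D) for n: n = V/(J*·D) = 56.14/(0.8463 × 1.05) = 63.176966 rev/s
rpm = 60·n = 3790.617984

rpm = 3790.62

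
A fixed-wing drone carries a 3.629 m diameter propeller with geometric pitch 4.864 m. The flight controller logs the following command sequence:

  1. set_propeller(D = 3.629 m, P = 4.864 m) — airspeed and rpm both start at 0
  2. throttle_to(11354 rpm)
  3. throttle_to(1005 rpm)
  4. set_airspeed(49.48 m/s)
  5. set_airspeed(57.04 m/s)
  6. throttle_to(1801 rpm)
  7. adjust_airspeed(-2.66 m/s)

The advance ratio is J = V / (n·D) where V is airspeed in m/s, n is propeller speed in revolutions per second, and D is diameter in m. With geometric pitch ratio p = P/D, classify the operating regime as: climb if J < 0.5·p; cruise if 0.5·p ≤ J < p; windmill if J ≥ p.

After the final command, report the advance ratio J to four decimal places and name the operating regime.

set_propeller: D = 3.629 m, P = 4.864 m (p = P/D = 1.340314); state ← (V=0, rpm=0)
throttle_to(11354): rpm ← 11354
throttle_to(1005): rpm ← 1005
set_airspeed(49.48): V ← 49.48 m/s
set_airspeed(57.04): V ← 57.04 m/s
throttle_to(1801): rpm ← 1801
adjust_airspeed(-2.66): V ← 57.04 -2.66 = 54.38 m/s
final state: V = 54.38 m/s, rpm = 1801 → n = rpm/60 = 30.016667 rev/s
J = V / (n·D) = 54.38 / (30.016667 × 3.629) = 0.499217
regime bands: climb J<0.6702 | cruise [0.6702, 1.3403) | windmill J≥1.3403
J = 0.4992 → climb

J = 0.4992, regime = climb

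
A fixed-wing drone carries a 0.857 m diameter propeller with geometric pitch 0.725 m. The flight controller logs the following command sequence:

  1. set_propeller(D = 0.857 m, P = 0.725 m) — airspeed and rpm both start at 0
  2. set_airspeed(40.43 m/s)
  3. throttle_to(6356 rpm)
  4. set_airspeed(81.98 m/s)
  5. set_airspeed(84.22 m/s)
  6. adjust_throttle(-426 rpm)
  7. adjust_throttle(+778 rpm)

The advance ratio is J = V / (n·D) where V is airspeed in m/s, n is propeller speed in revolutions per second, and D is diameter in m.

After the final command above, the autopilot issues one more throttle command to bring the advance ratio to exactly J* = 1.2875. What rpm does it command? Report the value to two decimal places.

rpm = 4579.71

set_propeller: D = 0.857 m, P = 0.725 m (p = P/D = 0.845974); state ← (V=0, rpm=0)
set_airspeed(40.43): V ← 40.43 m/s
throttle_to(6356): rpm ← 6356
set_airspeed(81.98): V ← 81.98 m/s
set_airspeed(84.22): V ← 84.22 m/s
adjust_throttle(-426): rpm ← 6356 -426 = 5930
adjust_throttle(+778): rpm ← 5930 +778 = 6708
final state: V = 84.22 m/s, rpm = 6708 → n = rpm/60 = 111.800000 rev/s
target J* = 1.2875; solve J* = V/(n·D) for n: n = V/(J*·D) = 84.22/(1.2875 × 0.857) = 76.328579 rev/s
rpm = 60·n = 4579.714742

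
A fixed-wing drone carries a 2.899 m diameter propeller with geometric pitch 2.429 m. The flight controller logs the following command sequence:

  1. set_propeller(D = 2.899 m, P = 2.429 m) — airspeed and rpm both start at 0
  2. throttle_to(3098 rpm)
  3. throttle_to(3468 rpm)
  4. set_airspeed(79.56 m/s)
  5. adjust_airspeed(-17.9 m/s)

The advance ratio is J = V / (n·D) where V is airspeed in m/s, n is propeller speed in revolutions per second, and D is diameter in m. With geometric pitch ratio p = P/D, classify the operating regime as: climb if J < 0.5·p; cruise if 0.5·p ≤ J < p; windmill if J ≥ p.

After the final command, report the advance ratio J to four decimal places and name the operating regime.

set_propeller: D = 2.899 m, P = 2.429 m (p = P/D = 0.837875); state ← (V=0, rpm=0)
throttle_to(3098): rpm ← 3098
throttle_to(3468): rpm ← 3468
set_airspeed(79.56): V ← 79.56 m/s
adjust_airspeed(-17.9): V ← 79.56 -17.9 = 61.66 m/s
final state: V = 61.66 m/s, rpm = 3468 → n = rpm/60 = 57.800000 rev/s
J = V / (n·D) = 61.66 / (57.800000 × 2.899) = 0.367983
regime bands: climb J<0.4189 | cruise [0.4189, 0.8379) | windmill J≥0.8379
J = 0.3680 → climb

J = 0.3680, regime = climb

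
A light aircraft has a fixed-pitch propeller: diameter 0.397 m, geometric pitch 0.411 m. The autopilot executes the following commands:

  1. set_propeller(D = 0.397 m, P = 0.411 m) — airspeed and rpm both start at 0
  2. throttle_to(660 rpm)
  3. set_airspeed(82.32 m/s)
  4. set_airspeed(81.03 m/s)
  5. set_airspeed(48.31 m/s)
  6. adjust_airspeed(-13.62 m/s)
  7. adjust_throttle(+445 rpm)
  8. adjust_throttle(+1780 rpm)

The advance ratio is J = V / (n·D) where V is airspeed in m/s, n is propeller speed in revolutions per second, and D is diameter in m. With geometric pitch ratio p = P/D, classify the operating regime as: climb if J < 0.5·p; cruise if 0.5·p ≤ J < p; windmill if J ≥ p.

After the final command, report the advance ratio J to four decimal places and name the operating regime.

J = 1.8173, regime = windmill

set_propeller: D = 0.397 m, P = 0.411 m (p = P/D = 1.035264); state ← (V=0, rpm=0)
throttle_to(660): rpm ← 660
set_airspeed(82.32): V ← 82.32 m/s
set_airspeed(81.03): V ← 81.03 m/s
set_airspeed(48.31): V ← 48.31 m/s
adjust_airspeed(-13.62): V ← 48.31 -13.62 = 34.69 m/s
adjust_throttle(+445): rpm ← 660 +445 = 1105
adjust_throttle(+1780): rpm ← 1105 +1780 = 2885
final state: V = 34.69 m/s, rpm = 2885 → n = rpm/60 = 48.083333 rev/s
J = V / (n·D) = 34.69 / (48.083333 × 0.397) = 1.817269
regime bands: climb J<0.5176 | cruise [0.5176, 1.0353) | windmill J≥1.0353
J = 1.8173 → windmill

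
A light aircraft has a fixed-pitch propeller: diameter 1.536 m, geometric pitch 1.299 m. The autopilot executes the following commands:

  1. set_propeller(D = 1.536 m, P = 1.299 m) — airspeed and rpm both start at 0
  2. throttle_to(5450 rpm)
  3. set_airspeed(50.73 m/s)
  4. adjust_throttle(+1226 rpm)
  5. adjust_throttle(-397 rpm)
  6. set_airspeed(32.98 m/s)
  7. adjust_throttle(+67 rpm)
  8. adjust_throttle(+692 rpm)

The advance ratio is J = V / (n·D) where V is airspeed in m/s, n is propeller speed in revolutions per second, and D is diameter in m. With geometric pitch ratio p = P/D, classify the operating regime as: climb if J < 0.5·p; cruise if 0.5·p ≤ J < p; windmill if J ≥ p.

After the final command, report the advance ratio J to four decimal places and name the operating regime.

set_propeller: D = 1.536 m, P = 1.299 m (p = P/D = 0.845703); state ← (V=0, rpm=0)
throttle_to(5450): rpm ← 5450
set_airspeed(50.73): V ← 50.73 m/s
adjust_throttle(+1226): rpm ← 5450 +1226 = 6676
adjust_throttle(-397): rpm ← 6676 -397 = 6279
set_airspeed(32.98): V ← 32.98 m/s
adjust_throttle(+67): rpm ← 6279 +67 = 6346
adjust_throttle(+692): rpm ← 6346 +692 = 7038
final state: V = 32.98 m/s, rpm = 7038 → n = rpm/60 = 117.300000 rev/s
J = V / (n·D) = 32.98 / (117.300000 × 1.536) = 0.183046
regime bands: climb J<0.4229 | cruise [0.4229, 0.8457) | windmill J≥0.8457
J = 0.1830 → climb

J = 0.1830, regime = climb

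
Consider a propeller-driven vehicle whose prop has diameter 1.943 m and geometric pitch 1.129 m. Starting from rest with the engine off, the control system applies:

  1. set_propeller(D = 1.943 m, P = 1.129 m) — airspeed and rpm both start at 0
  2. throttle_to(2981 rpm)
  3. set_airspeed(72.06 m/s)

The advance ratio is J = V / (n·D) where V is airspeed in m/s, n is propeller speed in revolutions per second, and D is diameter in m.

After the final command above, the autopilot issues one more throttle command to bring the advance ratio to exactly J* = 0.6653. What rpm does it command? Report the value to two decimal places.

rpm = 3344.68

set_propeller: D = 1.943 m, P = 1.129 m (p = P/D = 0.581060); state ← (V=0, rpm=0)
throttle_to(2981): rpm ← 2981
set_airspeed(72.06): V ← 72.06 m/s
final state: V = 72.06 m/s, rpm = 2981 → n = rpm/60 = 49.683333 rev/s
target J* = 0.6653; solve J* = V/(n·D) for n: n = V/(J*·D) = 72.06/(0.6653 × 1.943) = 55.744745 rev/s
rpm = 60·n = 3344.684705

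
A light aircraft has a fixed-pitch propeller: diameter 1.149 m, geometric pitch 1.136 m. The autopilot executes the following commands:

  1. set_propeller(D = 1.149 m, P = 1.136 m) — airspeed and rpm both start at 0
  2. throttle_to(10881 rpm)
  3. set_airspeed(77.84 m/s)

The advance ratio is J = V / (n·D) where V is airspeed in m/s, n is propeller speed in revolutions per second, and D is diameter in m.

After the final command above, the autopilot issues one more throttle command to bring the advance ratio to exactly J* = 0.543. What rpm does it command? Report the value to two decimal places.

rpm = 7485.73

set_propeller: D = 1.149 m, P = 1.136 m (p = P/D = 0.988686); state ← (V=0, rpm=0)
throttle_to(10881): rpm ← 10881
set_airspeed(77.84): V ← 77.84 m/s
final state: V = 77.84 m/s, rpm = 10881 → n = rpm/60 = 181.350000 rev/s
target J* = 0.543; solve J* = V/(n·D) for n: n = V/(J*·D) = 77.84/(0.543 × 1.149) = 124.762184 rev/s
rpm = 60·n = 7485.731046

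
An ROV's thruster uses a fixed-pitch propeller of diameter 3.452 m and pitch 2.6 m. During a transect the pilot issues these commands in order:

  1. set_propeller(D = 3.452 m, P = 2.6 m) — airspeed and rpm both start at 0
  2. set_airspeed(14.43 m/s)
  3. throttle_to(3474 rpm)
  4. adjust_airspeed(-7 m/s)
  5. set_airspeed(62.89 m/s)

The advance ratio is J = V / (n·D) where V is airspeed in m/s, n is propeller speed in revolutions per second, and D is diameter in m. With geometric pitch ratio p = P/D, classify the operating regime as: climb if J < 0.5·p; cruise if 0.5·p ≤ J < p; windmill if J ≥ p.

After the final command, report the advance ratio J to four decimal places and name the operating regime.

set_propeller: D = 3.452 m, P = 2.6 m (p = P/D = 0.753187); state ← (V=0, rpm=0)
set_airspeed(14.43): V ← 14.43 m/s
throttle_to(3474): rpm ← 3474
adjust_airspeed(-7): V ← 14.43 -7 = 7.43 m/s
set_airspeed(62.89): V ← 62.89 m/s
final state: V = 62.89 m/s, rpm = 3474 → n = rpm/60 = 57.900000 rev/s
J = V / (n·D) = 62.89 / (57.900000 × 3.452) = 0.314653
regime bands: climb J<0.3766 | cruise [0.3766, 0.7532) | windmill J≥0.7532
J = 0.3147 → climb

J = 0.3147, regime = climb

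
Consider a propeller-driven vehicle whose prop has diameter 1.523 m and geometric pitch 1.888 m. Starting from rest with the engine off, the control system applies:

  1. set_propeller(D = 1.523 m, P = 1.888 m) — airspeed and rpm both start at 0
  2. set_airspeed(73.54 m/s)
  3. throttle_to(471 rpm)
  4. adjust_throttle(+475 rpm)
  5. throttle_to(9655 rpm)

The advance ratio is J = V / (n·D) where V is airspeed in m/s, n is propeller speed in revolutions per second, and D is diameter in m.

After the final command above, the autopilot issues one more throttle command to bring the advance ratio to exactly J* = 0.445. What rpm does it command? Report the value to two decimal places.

set_propeller: D = 1.523 m, P = 1.888 m (p = P/D = 1.239659); state ← (V=0, rpm=0)
set_airspeed(73.54): V ← 73.54 m/s
throttle_to(471): rpm ← 471
adjust_throttle(+475): rpm ← 471 +475 = 946
throttle_to(9655): rpm ← 9655
final state: V = 73.54 m/s, rpm = 9655 → n = rpm/60 = 160.916667 rev/s
target J* = 0.445; solve J* = V/(n·D) for n: n = V/(J*·D) = 73.54/(0.445 × 1.523) = 108.508488 rev/s
rpm = 60·n = 6510.509270

rpm = 6510.51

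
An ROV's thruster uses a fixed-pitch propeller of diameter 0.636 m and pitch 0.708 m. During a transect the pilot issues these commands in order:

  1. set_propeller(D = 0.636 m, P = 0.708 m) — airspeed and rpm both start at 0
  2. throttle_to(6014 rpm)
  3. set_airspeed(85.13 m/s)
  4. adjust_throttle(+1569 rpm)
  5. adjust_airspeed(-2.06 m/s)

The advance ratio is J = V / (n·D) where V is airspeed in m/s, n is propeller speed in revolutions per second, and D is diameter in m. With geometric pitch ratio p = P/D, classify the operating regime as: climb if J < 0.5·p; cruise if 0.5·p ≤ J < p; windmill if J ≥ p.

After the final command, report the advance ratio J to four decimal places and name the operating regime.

set_propeller: D = 0.636 m, P = 0.708 m (p = P/D = 1.113208); state ← (V=0, rpm=0)
throttle_to(6014): rpm ← 6014
set_airspeed(85.13): V ← 85.13 m/s
adjust_throttle(+1569): rpm ← 6014 +1569 = 7583
adjust_airspeed(-2.06): V ← 85.13 -2.06 = 83.07 m/s
final state: V = 83.07 m/s, rpm = 7583 → n = rpm/60 = 126.383333 rev/s
J = V / (n·D) = 83.07 / (126.383333 × 0.636) = 1.033469
regime bands: climb J<0.5566 | cruise [0.5566, 1.1132) | windmill J≥1.1132
J = 1.0335 → cruise

J = 1.0335, regime = cruise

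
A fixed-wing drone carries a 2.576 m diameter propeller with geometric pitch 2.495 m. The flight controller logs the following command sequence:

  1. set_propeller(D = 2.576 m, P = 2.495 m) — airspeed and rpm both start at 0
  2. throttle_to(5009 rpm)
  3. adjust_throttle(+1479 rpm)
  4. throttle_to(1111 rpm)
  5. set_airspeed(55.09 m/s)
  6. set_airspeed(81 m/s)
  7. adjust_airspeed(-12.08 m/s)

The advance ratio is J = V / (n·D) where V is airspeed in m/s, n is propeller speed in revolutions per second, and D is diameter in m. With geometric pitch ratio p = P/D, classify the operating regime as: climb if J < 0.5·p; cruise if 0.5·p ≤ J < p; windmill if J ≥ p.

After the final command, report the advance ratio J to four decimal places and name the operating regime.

J = 1.4449, regime = windmill

set_propeller: D = 2.576 m, P = 2.495 m (p = P/D = 0.968556); state ← (V=0, rpm=0)
throttle_to(5009): rpm ← 5009
adjust_throttle(+1479): rpm ← 5009 +1479 = 6488
throttle_to(1111): rpm ← 1111
set_airspeed(55.09): V ← 55.09 m/s
set_airspeed(81): V ← 81 m/s
adjust_airspeed(-12.08): V ← 81 -12.08 = 68.92 m/s
final state: V = 68.92 m/s, rpm = 1111 → n = rpm/60 = 18.516667 rev/s
J = V / (n·D) = 68.92 / (18.516667 × 2.576) = 1.444896
regime bands: climb J<0.4843 | cruise [0.4843, 0.9686) | windmill J≥0.9686
J = 1.4449 → windmill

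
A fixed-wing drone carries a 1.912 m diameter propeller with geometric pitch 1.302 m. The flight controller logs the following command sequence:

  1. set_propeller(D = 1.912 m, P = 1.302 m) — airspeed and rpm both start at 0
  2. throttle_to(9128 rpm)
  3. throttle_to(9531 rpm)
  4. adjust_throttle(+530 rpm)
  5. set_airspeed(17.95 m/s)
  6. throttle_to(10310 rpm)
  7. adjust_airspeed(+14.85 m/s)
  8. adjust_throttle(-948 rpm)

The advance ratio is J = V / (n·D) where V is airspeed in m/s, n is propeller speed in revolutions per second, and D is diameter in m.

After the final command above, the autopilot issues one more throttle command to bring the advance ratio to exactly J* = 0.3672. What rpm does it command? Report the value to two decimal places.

set_propeller: D = 1.912 m, P = 1.302 m (p = P/D = 0.680962); state ← (V=0, rpm=0)
throttle_to(9128): rpm ← 9128
throttle_to(9531): rpm ← 9531
adjust_throttle(+530): rpm ← 9531 +530 = 10061
set_airspeed(17.95): V ← 17.95 m/s
throttle_to(10310): rpm ← 10310
adjust_airspeed(+14.85): V ← 17.95 +14.85 = 32.8 m/s
adjust_throttle(-948): rpm ← 10310 -948 = 9362
final state: V = 32.8 m/s, rpm = 9362 → n = rpm/60 = 156.033333 rev/s
target J* = 0.3672; solve J* = V/(n·D) for n: n = V/(J*·D) = 32.8/(0.3672 × 1.912) = 46.717897 rev/s
rpm = 60·n = 2803.073810

rpm = 2803.07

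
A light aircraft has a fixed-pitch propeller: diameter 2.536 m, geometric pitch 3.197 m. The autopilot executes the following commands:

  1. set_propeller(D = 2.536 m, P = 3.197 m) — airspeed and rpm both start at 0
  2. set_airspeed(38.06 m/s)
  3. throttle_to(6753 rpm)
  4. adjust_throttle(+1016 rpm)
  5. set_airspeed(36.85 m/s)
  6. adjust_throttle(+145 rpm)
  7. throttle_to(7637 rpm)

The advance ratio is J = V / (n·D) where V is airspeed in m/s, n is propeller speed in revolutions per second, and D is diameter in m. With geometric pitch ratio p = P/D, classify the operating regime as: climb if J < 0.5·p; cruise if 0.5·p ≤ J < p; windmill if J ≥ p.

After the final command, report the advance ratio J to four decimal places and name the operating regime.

J = 0.1142, regime = climb

set_propeller: D = 2.536 m, P = 3.197 m (p = P/D = 1.260647); state ← (V=0, rpm=0)
set_airspeed(38.06): V ← 38.06 m/s
throttle_to(6753): rpm ← 6753
adjust_throttle(+1016): rpm ← 6753 +1016 = 7769
set_airspeed(36.85): V ← 36.85 m/s
adjust_throttle(+145): rpm ← 7769 +145 = 7914
throttle_to(7637): rpm ← 7637
final state: V = 36.85 m/s, rpm = 7637 → n = rpm/60 = 127.283333 rev/s
J = V / (n·D) = 36.85 / (127.283333 × 2.536) = 0.114161
regime bands: climb J<0.6303 | cruise [0.6303, 1.2606) | windmill J≥1.2606
J = 0.1142 → climb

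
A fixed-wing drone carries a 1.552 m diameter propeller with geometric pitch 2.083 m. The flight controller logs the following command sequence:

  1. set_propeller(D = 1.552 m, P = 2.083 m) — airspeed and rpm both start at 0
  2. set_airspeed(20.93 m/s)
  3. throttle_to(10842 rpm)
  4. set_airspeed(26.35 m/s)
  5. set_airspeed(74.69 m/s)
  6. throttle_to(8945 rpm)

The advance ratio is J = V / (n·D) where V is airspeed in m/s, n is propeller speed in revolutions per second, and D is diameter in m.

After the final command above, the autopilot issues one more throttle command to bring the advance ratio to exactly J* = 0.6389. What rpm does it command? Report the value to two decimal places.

set_propeller: D = 1.552 m, P = 2.083 m (p = P/D = 1.342139); state ← (V=0, rpm=0)
set_airspeed(20.93): V ← 20.93 m/s
throttle_to(10842): rpm ← 10842
set_airspeed(26.35): V ← 26.35 m/s
set_airspeed(74.69): V ← 74.69 m/s
throttle_to(8945): rpm ← 8945
final state: V = 74.69 m/s, rpm = 8945 → n = rpm/60 = 149.083333 rev/s
target J* = 0.6389; solve J* = V/(n·D) for n: n = V/(J*·D) = 74.69/(0.6389 × 1.552) = 75.324777 rev/s
rpm = 60·n = 4519.486618

rpm = 4519.49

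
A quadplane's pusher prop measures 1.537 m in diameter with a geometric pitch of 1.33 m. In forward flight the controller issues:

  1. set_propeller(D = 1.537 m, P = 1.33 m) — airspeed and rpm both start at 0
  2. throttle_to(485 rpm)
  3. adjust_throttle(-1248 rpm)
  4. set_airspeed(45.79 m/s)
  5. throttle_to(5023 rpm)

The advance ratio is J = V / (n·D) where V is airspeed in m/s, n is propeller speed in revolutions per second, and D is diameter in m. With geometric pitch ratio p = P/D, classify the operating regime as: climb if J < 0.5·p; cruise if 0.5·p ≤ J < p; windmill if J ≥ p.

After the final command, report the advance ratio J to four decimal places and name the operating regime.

J = 0.3559, regime = climb

set_propeller: D = 1.537 m, P = 1.33 m (p = P/D = 0.865322); state ← (V=0, rpm=0)
throttle_to(485): rpm ← 485
adjust_throttle(-1248): rpm ← 485 -1248 = -763
set_airspeed(45.79): V ← 45.79 m/s
throttle_to(5023): rpm ← 5023
final state: V = 45.79 m/s, rpm = 5023 → n = rpm/60 = 83.716667 rev/s
J = V / (n·D) = 45.79 / (83.716667 × 1.537) = 0.355865
regime bands: climb J<0.4327 | cruise [0.4327, 0.8653) | windmill J≥0.8653
J = 0.3559 → climb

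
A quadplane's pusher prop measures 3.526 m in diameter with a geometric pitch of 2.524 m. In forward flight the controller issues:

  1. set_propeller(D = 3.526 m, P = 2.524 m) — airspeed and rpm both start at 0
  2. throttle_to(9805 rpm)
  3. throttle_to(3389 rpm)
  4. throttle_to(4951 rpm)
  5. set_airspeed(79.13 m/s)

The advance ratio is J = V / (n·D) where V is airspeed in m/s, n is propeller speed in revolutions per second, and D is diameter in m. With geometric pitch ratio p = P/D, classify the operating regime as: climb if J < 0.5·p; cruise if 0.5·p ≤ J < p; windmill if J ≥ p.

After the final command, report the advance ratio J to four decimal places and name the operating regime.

J = 0.2720, regime = climb

set_propeller: D = 3.526 m, P = 2.524 m (p = P/D = 0.715825); state ← (V=0, rpm=0)
throttle_to(9805): rpm ← 9805
throttle_to(3389): rpm ← 3389
throttle_to(4951): rpm ← 4951
set_airspeed(79.13): V ← 79.13 m/s
final state: V = 79.13 m/s, rpm = 4951 → n = rpm/60 = 82.516667 rev/s
J = V / (n·D) = 79.13 / (82.516667 × 3.526) = 0.271968
regime bands: climb J<0.3579 | cruise [0.3579, 0.7158) | windmill J≥0.7158
J = 0.2720 → climb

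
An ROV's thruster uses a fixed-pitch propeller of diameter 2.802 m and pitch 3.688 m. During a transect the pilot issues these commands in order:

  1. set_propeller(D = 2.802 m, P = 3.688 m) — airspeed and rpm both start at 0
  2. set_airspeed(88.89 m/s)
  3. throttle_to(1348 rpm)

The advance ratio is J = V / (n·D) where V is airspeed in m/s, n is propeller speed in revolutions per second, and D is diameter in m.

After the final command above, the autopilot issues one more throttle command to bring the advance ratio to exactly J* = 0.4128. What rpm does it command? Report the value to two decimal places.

rpm = 4611.01

set_propeller: D = 2.802 m, P = 3.688 m (p = P/D = 1.316203); state ← (V=0, rpm=0)
set_airspeed(88.89): V ← 88.89 m/s
throttle_to(1348): rpm ← 1348
final state: V = 88.89 m/s, rpm = 1348 → n = rpm/60 = 22.466667 rev/s
target J* = 0.4128; solve J* = V/(n·D) for n: n = V/(J*·D) = 88.89/(0.4128 × 2.802) = 76.850215 rev/s
rpm = 60·n = 4611.012898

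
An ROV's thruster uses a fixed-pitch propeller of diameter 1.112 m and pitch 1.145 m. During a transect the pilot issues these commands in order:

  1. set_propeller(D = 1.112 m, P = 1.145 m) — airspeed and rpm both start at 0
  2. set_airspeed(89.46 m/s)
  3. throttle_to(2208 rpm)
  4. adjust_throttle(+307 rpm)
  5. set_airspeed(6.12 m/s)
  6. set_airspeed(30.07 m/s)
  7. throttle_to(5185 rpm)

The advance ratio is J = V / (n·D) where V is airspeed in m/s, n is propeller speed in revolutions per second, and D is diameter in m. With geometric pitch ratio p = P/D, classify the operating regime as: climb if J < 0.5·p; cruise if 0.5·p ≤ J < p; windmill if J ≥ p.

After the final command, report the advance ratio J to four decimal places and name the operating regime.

set_propeller: D = 1.112 m, P = 1.145 m (p = P/D = 1.029676); state ← (V=0, rpm=0)
set_airspeed(89.46): V ← 89.46 m/s
throttle_to(2208): rpm ← 2208
adjust_throttle(+307): rpm ← 2208 +307 = 2515
set_airspeed(6.12): V ← 6.12 m/s
set_airspeed(30.07): V ← 30.07 m/s
throttle_to(5185): rpm ← 5185
final state: V = 30.07 m/s, rpm = 5185 → n = rpm/60 = 86.416667 rev/s
J = V / (n·D) = 30.07 / (86.416667 × 1.112) = 0.312918
regime bands: climb J<0.5148 | cruise [0.5148, 1.0297) | windmill J≥1.0297
J = 0.3129 → climb

J = 0.3129, regime = climb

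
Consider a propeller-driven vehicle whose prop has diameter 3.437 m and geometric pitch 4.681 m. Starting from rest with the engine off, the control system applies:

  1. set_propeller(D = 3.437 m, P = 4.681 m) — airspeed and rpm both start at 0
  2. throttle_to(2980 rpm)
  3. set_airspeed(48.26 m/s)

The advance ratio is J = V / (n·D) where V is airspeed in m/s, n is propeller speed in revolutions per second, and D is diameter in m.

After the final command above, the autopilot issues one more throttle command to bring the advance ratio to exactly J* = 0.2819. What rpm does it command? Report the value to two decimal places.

set_propeller: D = 3.437 m, P = 4.681 m (p = P/D = 1.361944); state ← (V=0, rpm=0)
throttle_to(2980): rpm ← 2980
set_airspeed(48.26): V ← 48.26 m/s
final state: V = 48.26 m/s, rpm = 2980 → n = rpm/60 = 49.666667 rev/s
target J* = 0.2819; solve J* = V/(n·D) for n: n = V/(J*·D) = 48.26/(0.2819 × 3.437) = 49.809560 rev/s
rpm = 60·n = 2988.573629

rpm = 2988.57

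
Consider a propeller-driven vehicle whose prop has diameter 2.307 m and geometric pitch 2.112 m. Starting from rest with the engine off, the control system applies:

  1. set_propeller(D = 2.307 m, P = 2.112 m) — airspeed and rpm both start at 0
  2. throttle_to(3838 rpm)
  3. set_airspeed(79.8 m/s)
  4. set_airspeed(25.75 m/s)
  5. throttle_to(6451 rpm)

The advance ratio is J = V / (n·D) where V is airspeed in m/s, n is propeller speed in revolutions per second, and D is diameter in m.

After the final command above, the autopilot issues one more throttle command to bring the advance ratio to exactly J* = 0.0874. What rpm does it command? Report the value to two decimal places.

rpm = 7662.48

set_propeller: D = 2.307 m, P = 2.112 m (p = P/D = 0.915475); state ← (V=0, rpm=0)
throttle_to(3838): rpm ← 3838
set_airspeed(79.8): V ← 79.8 m/s
set_airspeed(25.75): V ← 25.75 m/s
throttle_to(6451): rpm ← 6451
final state: V = 25.75 m/s, rpm = 6451 → n = rpm/60 = 107.516667 rev/s
target J* = 0.0874; solve J* = V/(n·D) for n: n = V/(J*·D) = 25.75/(0.0874 × 2.307) = 127.708030 rev/s
rpm = 60·n = 7662.481811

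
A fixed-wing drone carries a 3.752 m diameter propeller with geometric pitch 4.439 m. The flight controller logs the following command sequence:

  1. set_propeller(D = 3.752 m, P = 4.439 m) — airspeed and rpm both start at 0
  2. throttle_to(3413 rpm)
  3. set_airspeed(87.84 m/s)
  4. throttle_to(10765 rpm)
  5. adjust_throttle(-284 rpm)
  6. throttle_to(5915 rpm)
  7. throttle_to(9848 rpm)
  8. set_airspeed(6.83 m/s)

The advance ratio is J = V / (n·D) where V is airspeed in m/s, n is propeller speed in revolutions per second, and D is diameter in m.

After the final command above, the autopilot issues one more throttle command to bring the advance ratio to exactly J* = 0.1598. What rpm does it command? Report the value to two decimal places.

rpm = 683.49

set_propeller: D = 3.752 m, P = 4.439 m (p = P/D = 1.183102); state ← (V=0, rpm=0)
throttle_to(3413): rpm ← 3413
set_airspeed(87.84): V ← 87.84 m/s
throttle_to(10765): rpm ← 10765
adjust_throttle(-284): rpm ← 10765 -284 = 10481
throttle_to(5915): rpm ← 5915
throttle_to(9848): rpm ← 9848
set_airspeed(6.83): V ← 6.83 m/s
final state: V = 6.83 m/s, rpm = 9848 → n = rpm/60 = 164.133333 rev/s
target J* = 0.1598; solve J* = V/(n·D) for n: n = V/(J*·D) = 6.83/(0.1598 × 3.752) = 11.391505 rev/s
rpm = 60·n = 683.490290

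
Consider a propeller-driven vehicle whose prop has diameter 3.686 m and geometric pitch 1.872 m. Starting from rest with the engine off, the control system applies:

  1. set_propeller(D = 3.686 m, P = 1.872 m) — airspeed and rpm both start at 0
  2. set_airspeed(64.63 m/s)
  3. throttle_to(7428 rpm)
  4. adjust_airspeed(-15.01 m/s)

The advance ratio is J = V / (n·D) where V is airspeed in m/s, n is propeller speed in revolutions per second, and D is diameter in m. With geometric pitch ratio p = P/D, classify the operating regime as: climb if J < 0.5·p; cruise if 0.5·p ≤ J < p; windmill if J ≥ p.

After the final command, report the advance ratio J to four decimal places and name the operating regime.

set_propeller: D = 3.686 m, P = 1.872 m (p = P/D = 0.507868); state ← (V=0, rpm=0)
set_airspeed(64.63): V ← 64.63 m/s
throttle_to(7428): rpm ← 7428
adjust_airspeed(-15.01): V ← 64.63 -15.01 = 49.62 m/s
final state: V = 49.62 m/s, rpm = 7428 → n = rpm/60 = 123.800000 rev/s
J = V / (n·D) = 49.62 / (123.800000 × 3.686) = 0.108738
regime bands: climb J<0.2539 | cruise [0.2539, 0.5079) | windmill J≥0.5079
J = 0.1087 → climb

J = 0.1087, regime = climb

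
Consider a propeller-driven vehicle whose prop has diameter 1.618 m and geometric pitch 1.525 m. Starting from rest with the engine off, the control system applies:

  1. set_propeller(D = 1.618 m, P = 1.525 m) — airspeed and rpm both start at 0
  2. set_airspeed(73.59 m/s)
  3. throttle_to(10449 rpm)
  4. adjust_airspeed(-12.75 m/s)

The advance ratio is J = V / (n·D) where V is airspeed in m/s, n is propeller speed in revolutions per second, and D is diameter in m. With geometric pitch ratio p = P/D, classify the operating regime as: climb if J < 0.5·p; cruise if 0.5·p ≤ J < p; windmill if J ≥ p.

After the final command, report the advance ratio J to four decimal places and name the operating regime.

J = 0.2159, regime = climb

set_propeller: D = 1.618 m, P = 1.525 m (p = P/D = 0.942522); state ← (V=0, rpm=0)
set_airspeed(73.59): V ← 73.59 m/s
throttle_to(10449): rpm ← 10449
adjust_airspeed(-12.75): V ← 73.59 -12.75 = 60.84 m/s
final state: V = 60.84 m/s, rpm = 10449 → n = rpm/60 = 174.150000 rev/s
J = V / (n·D) = 60.84 / (174.150000 × 1.618) = 0.215917
regime bands: climb J<0.4713 | cruise [0.4713, 0.9425) | windmill J≥0.9425
J = 0.2159 → climb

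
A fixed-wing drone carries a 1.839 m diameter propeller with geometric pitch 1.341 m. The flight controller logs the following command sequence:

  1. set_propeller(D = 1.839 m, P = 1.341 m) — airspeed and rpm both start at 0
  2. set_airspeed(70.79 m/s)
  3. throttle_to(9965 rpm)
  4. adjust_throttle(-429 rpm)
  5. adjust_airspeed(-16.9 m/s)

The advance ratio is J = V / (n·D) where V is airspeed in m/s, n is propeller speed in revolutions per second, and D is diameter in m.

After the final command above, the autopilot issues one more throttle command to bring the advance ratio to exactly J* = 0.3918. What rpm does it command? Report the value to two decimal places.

rpm = 4487.59

set_propeller: D = 1.839 m, P = 1.341 m (p = P/D = 0.729201); state ← (V=0, rpm=0)
set_airspeed(70.79): V ← 70.79 m/s
throttle_to(9965): rpm ← 9965
adjust_throttle(-429): rpm ← 9965 -429 = 9536
adjust_airspeed(-16.9): V ← 70.79 -16.9 = 53.89 m/s
final state: V = 53.89 m/s, rpm = 9536 → n = rpm/60 = 158.933333 rev/s
target J* = 0.3918; solve J* = V/(n·D) for n: n = V/(J*·D) = 53.89/(0.3918 × 1.839) = 74.793184 rev/s
rpm = 60·n = 4487.591049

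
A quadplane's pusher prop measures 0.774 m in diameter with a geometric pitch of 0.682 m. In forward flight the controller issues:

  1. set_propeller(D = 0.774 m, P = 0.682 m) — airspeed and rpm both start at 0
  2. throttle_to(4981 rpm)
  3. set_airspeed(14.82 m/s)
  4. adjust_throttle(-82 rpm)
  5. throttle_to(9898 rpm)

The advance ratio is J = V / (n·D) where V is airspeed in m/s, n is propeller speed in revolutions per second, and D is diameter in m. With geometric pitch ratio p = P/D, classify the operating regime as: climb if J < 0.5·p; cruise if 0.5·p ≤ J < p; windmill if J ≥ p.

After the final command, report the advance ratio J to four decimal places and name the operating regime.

set_propeller: D = 0.774 m, P = 0.682 m (p = P/D = 0.881137); state ← (V=0, rpm=0)
throttle_to(4981): rpm ← 4981
set_airspeed(14.82): V ← 14.82 m/s
adjust_throttle(-82): rpm ← 4981 -82 = 4899
throttle_to(9898): rpm ← 9898
final state: V = 14.82 m/s, rpm = 9898 → n = rpm/60 = 164.966667 rev/s
J = V / (n·D) = 14.82 / (164.966667 × 0.774) = 0.116068
regime bands: climb J<0.4406 | cruise [0.4406, 0.8811) | windmill J≥0.8811
J = 0.1161 → climb

J = 0.1161, regime = climb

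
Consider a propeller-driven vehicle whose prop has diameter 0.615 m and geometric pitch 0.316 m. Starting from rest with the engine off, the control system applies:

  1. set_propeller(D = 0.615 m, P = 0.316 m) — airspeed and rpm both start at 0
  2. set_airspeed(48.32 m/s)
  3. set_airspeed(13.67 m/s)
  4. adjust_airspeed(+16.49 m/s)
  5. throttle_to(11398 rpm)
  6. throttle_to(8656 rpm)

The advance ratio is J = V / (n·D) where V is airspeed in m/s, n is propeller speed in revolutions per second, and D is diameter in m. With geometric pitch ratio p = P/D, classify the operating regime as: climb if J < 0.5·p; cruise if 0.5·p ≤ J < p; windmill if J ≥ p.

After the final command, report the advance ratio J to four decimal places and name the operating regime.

J = 0.3399, regime = cruise

set_propeller: D = 0.615 m, P = 0.316 m (p = P/D = 0.513821); state ← (V=0, rpm=0)
set_airspeed(48.32): V ← 48.32 m/s
set_airspeed(13.67): V ← 13.67 m/s
adjust_airspeed(+16.49): V ← 13.67 +16.49 = 30.16 m/s
throttle_to(11398): rpm ← 11398
throttle_to(8656): rpm ← 8656
final state: V = 30.16 m/s, rpm = 8656 → n = rpm/60 = 144.266667 rev/s
J = V / (n·D) = 30.16 / (144.266667 × 0.615) = 0.339931
regime bands: climb J<0.2569 | cruise [0.2569, 0.5138) | windmill J≥0.5138
J = 0.3399 → cruise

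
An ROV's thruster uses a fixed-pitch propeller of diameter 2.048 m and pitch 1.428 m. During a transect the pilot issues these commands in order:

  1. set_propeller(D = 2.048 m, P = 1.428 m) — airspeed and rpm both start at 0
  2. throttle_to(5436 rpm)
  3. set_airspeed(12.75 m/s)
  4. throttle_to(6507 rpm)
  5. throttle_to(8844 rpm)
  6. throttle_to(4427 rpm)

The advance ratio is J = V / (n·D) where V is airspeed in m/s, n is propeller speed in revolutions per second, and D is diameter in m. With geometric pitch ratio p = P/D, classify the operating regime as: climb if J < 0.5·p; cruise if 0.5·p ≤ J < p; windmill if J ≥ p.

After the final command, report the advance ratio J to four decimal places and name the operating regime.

set_propeller: D = 2.048 m, P = 1.428 m (p = P/D = 0.697266); state ← (V=0, rpm=0)
throttle_to(5436): rpm ← 5436
set_airspeed(12.75): V ← 12.75 m/s
throttle_to(6507): rpm ← 6507
throttle_to(8844): rpm ← 8844
throttle_to(4427): rpm ← 4427
final state: V = 12.75 m/s, rpm = 4427 → n = rpm/60 = 73.783333 rev/s
J = V / (n·D) = 12.75 / (73.783333 × 2.048) = 0.084377
regime bands: climb J<0.3486 | cruise [0.3486, 0.6973) | windmill J≥0.6973
J = 0.0844 → climb

J = 0.0844, regime = climb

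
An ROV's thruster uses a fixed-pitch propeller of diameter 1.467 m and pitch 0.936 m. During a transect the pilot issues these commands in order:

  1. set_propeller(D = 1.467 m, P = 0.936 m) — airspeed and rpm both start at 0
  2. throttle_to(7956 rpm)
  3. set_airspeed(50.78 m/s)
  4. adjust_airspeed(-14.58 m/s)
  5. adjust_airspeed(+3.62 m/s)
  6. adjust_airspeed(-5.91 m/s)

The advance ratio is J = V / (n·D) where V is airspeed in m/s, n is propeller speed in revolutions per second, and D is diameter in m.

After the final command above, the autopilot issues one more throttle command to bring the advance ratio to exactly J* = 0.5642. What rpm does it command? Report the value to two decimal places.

rpm = 2458.19

set_propeller: D = 1.467 m, P = 0.936 m (p = P/D = 0.638037); state ← (V=0, rpm=0)
throttle_to(7956): rpm ← 7956
set_airspeed(50.78): V ← 50.78 m/s
adjust_airspeed(-14.58): V ← 50.78 -14.58 = 36.2 m/s
adjust_airspeed(+3.62): V ← 36.2 +3.62 = 39.82 m/s
adjust_airspeed(-5.91): V ← 39.82 -5.91 = 33.91 m/s
final state: V = 33.91 m/s, rpm = 7956 → n = rpm/60 = 132.600000 rev/s
target J* = 0.5642; solve J* = V/(n·D) for n: n = V/(J*·D) = 33.91/(0.5642 × 1.467) = 40.969871 rev/s
rpm = 60·n = 2458.192246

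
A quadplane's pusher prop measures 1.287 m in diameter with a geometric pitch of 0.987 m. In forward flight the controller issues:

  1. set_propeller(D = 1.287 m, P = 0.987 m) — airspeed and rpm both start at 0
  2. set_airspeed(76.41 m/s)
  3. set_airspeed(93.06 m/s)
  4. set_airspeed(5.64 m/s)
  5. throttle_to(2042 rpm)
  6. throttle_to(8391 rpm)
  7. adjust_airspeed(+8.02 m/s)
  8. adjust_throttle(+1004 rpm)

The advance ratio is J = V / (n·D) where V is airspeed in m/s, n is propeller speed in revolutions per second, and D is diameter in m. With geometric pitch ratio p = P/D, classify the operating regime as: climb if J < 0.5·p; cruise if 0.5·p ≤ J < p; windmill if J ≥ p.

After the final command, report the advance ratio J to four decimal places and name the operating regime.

J = 0.0678, regime = climb

set_propeller: D = 1.287 m, P = 0.987 m (p = P/D = 0.766900); state ← (V=0, rpm=0)
set_airspeed(76.41): V ← 76.41 m/s
set_airspeed(93.06): V ← 93.06 m/s
set_airspeed(5.64): V ← 5.64 m/s
throttle_to(2042): rpm ← 2042
throttle_to(8391): rpm ← 8391
adjust_airspeed(+8.02): V ← 5.64 +8.02 = 13.66 m/s
adjust_throttle(+1004): rpm ← 8391 +1004 = 9395
final state: V = 13.66 m/s, rpm = 9395 → n = rpm/60 = 156.583333 rev/s
J = V / (n·D) = 13.66 / (156.583333 × 1.287) = 0.067784
regime bands: climb J<0.3834 | cruise [0.3834, 0.7669) | windmill J≥0.7669
J = 0.0678 → climb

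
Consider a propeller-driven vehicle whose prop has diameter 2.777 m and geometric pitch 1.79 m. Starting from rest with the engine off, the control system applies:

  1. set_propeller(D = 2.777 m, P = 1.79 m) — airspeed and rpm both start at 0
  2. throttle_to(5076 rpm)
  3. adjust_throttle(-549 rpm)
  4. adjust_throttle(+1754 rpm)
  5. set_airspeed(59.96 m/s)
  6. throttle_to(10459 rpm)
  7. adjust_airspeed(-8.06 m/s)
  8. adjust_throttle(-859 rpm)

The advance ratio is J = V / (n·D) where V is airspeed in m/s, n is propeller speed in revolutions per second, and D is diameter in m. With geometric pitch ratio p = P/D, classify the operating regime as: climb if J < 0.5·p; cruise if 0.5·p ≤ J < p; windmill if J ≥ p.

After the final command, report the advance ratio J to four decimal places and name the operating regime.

set_propeller: D = 2.777 m, P = 1.79 m (p = P/D = 0.644580); state ← (V=0, rpm=0)
throttle_to(5076): rpm ← 5076
adjust_throttle(-549): rpm ← 5076 -549 = 4527
adjust_throttle(+1754): rpm ← 4527 +1754 = 6281
set_airspeed(59.96): V ← 59.96 m/s
throttle_to(10459): rpm ← 10459
adjust_airspeed(-8.06): V ← 59.96 -8.06 = 51.9 m/s
adjust_throttle(-859): rpm ← 10459 -859 = 9600
final state: V = 51.9 m/s, rpm = 9600 → n = rpm/60 = 160.000000 rev/s
J = V / (n·D) = 51.9 / (160.000000 × 2.777) = 0.116808
regime bands: climb J<0.3223 | cruise [0.3223, 0.6446) | windmill J≥0.6446
J = 0.1168 → climb

J = 0.1168, regime = climb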